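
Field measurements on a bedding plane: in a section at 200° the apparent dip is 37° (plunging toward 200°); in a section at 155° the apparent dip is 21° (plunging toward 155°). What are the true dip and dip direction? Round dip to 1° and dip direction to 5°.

true dip 38°, dip direction 215°

The two traces are lines in the plane: v₁ = (sin 200°·cos 37°, cos 200°·cos 37°, −sin 37°), v₂ = (sin 155°·cos 21°, cos 155°·cos 21°, −sin 21°).
n = v₁ × v₂ = (-0.240, -0.335, 0.527) (taken with n_z > 0).
True dip = arccos(n_z / |n|) = arccos(0.7876) = 38.0°.
Dip direction = azimuth of (n_x, n_y) = atan2(-0.240, -0.335) = 216°.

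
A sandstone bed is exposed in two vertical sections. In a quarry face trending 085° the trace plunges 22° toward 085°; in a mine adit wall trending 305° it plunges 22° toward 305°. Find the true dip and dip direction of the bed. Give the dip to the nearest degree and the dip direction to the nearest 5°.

true dip 50°, dip direction 015°

The two traces are lines in the plane: v₁ = (sin 85°·cos 22°, cos 85°·cos 22°, −sin 22°), v₂ = (sin 305°·cos 22°, cos 305°·cos 22°, −sin 22°).
The plane normal is n = v₁ × v₂ ∝ (0.169, 0.631, 0.553).
Dip δ = arctan(|n_h|/n_z) = arctan(0.653/0.553) = 49.8°.
Dip direction = atan2(0.169, 0.631) = 15° (azimuth of n's horizontal projection).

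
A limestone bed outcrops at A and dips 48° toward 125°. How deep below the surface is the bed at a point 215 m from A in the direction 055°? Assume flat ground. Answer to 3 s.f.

The hole lies 70° from the dip direction, so the down-dip offset is 215 × cos 70° = 73.53 m.
Depth = down-dip offset × tan(dip) = 73.53 × tan 48° = 73.53 × 1.1106
Depth = 81.67 m

81.7 m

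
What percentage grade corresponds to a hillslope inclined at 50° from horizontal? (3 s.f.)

grade % = 100 × tan 50° = 100 × 1.1918

119%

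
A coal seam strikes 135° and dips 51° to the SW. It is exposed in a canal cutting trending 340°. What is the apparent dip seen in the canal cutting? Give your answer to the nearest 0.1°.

27.6°

The strike is 135° and the section trends 340°; the acute angle between them is β = 25°.
tan α = tan 51° × sin 25° = 1.2349 × 0.4226 = 0.5219
α = arctan(0.5219) = 27.56°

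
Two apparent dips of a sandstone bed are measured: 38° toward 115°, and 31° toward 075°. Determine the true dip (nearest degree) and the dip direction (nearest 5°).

true dip 38°, dip direction 115°

Represent each trace as a vector plunging at its apparent dip toward its trend (east-north-up frame): v₁ = (0.714, -0.333, -0.616), v₂ = (0.828, 0.222, -0.515).
n = v₁ × v₂ = (0.308, -0.142, 0.434) (taken with n_z > 0).
tan δ = √(n_x²+n_y²)/n_z = 0.339/0.434, so δ = 38.0°.
Dip direction = azimuth of (n_x, n_y) = atan2(0.308, -0.142) = 115°.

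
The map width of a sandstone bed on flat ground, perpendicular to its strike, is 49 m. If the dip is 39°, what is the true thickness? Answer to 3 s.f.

30.8 m

True thickness t = w · sin(dip) = 49 × sin 39°
t = 49 × 0.6293 = 30.837 m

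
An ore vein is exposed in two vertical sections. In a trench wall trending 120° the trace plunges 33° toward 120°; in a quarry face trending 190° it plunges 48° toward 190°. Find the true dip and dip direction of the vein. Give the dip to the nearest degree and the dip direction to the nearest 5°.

Each apparent-dip line lies in the plane. As unit vectors (x east, y north, z up), v₁ plunges 33°→120° and v₂ plunges 48°→190°.
Cross product v₁ × v₂ gives the pole to the plane: n ∝ (0.047, -0.603, 0.527).
Dip δ = arctan(|n_h|/n_z) = arctan(0.605/0.527) = 48.9°.
Dip direction = azimuth of (n_x, n_y) = atan2(0.047, -0.603) = 176°.

true dip 49°, dip direction 175°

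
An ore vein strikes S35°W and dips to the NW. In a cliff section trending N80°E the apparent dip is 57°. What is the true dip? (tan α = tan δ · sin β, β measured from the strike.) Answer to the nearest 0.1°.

65.3°

β = acute angle between strike S35°W and section N80°E = 45°.
tan(true dip) = tan 57° / sin 45° = 2.1777
δ = arctan(2.1777) = 65.34°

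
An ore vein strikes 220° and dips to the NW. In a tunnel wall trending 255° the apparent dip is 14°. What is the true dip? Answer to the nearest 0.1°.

The section is 35° from the strike.
tan δ = tan α / sin β = tan 14° / sin 35° = 0.2493 / 0.5736 = 0.4347
δ = arctan(0.4347) = 23.49°

23.5°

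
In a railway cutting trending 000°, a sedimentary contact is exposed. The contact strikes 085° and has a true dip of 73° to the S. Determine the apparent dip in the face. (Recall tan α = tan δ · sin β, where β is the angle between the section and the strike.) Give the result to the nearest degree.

The section lies 85° from the strike.
tan(apparent dip) = tan 73° · sin 85° = 3.2584
apparent dip = arctan 3.2584 = 72.94°

73°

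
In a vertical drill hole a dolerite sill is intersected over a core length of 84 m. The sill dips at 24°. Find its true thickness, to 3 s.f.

76.7 m

True thickness t = h · cos(dip) = 84 × cos 24°
t = 84 × 0.9135 = 76.738 m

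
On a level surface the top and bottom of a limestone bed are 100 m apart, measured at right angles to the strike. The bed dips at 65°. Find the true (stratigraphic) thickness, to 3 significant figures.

90.6 m

True thickness t = w · sin(dip) = 100 × sin 65°
t = 100 × 0.9063 = 90.631 m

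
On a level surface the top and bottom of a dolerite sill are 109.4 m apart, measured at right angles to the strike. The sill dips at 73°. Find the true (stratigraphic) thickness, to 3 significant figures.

105 m

True thickness t = w · sin(dip) = 109.4 × sin 73°
t = 109.4 × 0.9563 = 104.620 m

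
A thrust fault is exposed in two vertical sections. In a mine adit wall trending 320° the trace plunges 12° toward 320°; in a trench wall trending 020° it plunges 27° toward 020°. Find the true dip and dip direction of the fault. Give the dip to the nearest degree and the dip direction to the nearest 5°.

Represent each trace as a vector plunging at its apparent dip toward its trend (east-north-up frame): v₁ = (-0.629, 0.749, -0.208), v₂ = (0.305, 0.837, -0.454).
Cross product v₁ × v₂ gives the pole to the plane: n ∝ (0.166, 0.349, 0.755).
Dip δ = arctan(|n_h|/n_z) = arctan(0.386/0.755) = 27.1°.
Dip direction = atan2(0.166, 0.349) = 25° (azimuth of n's horizontal projection).

true dip 27°, dip direction 025°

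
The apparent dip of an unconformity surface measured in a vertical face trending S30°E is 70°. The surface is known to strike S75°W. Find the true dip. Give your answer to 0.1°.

70.6°

The section is 75° from the strike.
tan(true dip) = tan 70° / sin 75° = 2.8444
true dip = arctan 2.8444 = 70.63°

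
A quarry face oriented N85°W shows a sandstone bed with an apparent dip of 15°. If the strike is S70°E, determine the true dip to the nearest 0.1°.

46.0°

The section is 15° from the strike.
tan(true dip) = tan 15° / sin 15° = 1.0353
true dip = arctan 1.0353 = 45.99°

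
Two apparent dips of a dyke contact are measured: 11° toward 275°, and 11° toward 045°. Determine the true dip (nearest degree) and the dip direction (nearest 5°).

true dip 25°, dip direction 340°

Represent each trace as a vector plunging at its apparent dip toward its trend (east-north-up frame): v₁ = (-0.978, 0.086, -0.191), v₂ = (0.694, 0.694, -0.191).
The plane normal is n = v₁ × v₂ ∝ (-0.116, 0.319, 0.738).
Dip δ = arctan(|n_h|/n_z) = arctan(0.340/0.738) = 24.7°.
Dip direction = atan2(-0.116, 0.319) = 340° (azimuth of n's horizontal projection).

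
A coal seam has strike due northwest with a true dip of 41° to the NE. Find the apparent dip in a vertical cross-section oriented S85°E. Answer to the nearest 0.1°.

The section lies 40° from the strike.
tan α = tan 41° × sin 40° = 0.8693 × 0.6428 = 0.5588
apparent dip = arctan 0.5588 = 29.20°

29.2°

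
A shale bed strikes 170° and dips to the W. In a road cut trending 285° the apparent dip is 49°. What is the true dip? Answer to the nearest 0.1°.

51.8°

β = acute angle between strike 170° and section 285° = 65°.
tan δ = tan α / sin β = tan 49° / sin 65° = 1.1504 / 0.9063 = 1.2693
true dip = arctan 1.2693 = 51.77°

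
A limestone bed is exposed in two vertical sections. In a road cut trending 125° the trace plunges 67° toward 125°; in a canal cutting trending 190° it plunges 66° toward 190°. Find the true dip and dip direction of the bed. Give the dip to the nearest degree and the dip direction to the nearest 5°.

true dip 70°, dip direction 155°

Represent each trace as a vector plunging at its apparent dip toward its trend (east-north-up frame): v₁ = (0.320, -0.224, -0.921), v₂ = (-0.071, -0.401, -0.914).
Cross product v₁ × v₂ gives the pole to the plane: n ∝ (0.164, -0.357, 0.144).
True dip = arccos(n_z / |n|) = arccos(0.3439) = 69.9°.
Dip direction = atan2(0.164, -0.357) = 155° (azimuth of n's horizontal projection).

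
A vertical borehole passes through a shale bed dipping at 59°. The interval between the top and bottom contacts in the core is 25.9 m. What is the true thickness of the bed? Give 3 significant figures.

13.3 m

True thickness t = h · cos(dip) = 25.9 × cos 59°
t = 25.9 × 0.5150 = 13.339 m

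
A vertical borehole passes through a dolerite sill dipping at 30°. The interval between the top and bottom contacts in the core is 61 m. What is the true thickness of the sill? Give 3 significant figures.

True thickness t = h · cos(dip) = 61 × cos 30°
t = 61 × 0.8660 = 52.828 m

52.8 m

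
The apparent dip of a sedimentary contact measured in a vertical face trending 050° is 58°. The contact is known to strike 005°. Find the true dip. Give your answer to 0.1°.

66.2°

β = acute angle between strike 005° and section 050° = 45°.
tan δ = tan α / sin β = tan 58° / sin 45° = 1.6003 / 0.7071 = 2.2632
true dip = arctan 2.2632 = 66.16°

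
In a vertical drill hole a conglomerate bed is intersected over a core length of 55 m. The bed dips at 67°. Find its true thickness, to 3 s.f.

21.5 m

True thickness t = h · cos(dip) = 55 × cos 67°
t = 55 × 0.3907 = 21.490 m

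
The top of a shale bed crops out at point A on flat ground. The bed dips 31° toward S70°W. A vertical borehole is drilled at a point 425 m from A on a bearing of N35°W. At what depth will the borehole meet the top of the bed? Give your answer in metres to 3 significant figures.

66.1 m

The hole lies 75° from the dip direction, so the down-dip offset is 425 × cos 75° = 110.00 m.
Depth = down-dip offset × tan(dip) = 110.00 × tan 31° = 110.00 × 0.6009
Depth = 66.09 m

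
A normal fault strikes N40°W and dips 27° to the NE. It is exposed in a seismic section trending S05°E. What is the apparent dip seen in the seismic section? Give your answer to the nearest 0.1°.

16.3°

The strike is N40°W and the section trends S05°E; the acute angle between them is β = 35°.
tan α = tan 27° × sin 35° = 0.5095 × 0.5736 = 0.2923
α = arctan(0.2923) = 16.29°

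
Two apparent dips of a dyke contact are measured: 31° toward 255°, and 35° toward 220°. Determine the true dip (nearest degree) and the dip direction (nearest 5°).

Represent each trace as a vector plunging at its apparent dip toward its trend (east-north-up frame): v₁ = (-0.828, -0.222, -0.515), v₂ = (-0.527, -0.628, -0.574).
Cross product v₁ × v₂ gives the pole to the plane: n ∝ (-0.196, -0.204, 0.403).
tan δ = √(n_x²+n_y²)/n_z = 0.283/0.403, so δ = 35.1°.
Dip direction = atan2(-0.196, -0.204) = 224° (azimuth of n's horizontal projection).

true dip 35°, dip direction 225°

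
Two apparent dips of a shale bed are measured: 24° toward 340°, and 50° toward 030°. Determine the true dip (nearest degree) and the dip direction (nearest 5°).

Each apparent-dip line lies in the plane. As unit vectors (x east, y north, z up), v₁ plunges 24°→340° and v₂ plunges 50°→030°.
The plane normal is n = v₁ × v₂ ∝ (0.431, 0.370, 0.450).
Dip δ = arctan(|n_h|/n_z) = arctan(0.568/0.450) = 51.6°.
Dip direction = azimuth of (n_x, n_y) = atan2(0.431, 0.370) = 49°.

true dip 52°, dip direction 050°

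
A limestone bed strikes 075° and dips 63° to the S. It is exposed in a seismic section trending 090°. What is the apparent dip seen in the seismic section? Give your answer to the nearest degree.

The strike is 075° and the section trends 090°; the acute angle between them is β = 15°.
tan α = tan 63° × sin 15° = 1.9626 × 0.2588 = 0.5080
apparent dip = arctan 0.5080 = 26.93°

27°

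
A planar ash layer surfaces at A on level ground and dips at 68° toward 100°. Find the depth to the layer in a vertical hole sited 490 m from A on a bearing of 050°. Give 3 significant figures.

780 m

The hole lies 50° from the dip direction, so the down-dip offset is 490 × cos 50° = 314.97 m.
Depth = down-dip offset × tan(dip) = 314.97 × tan 68° = 314.97 × 2.4751
Depth = 779.57 m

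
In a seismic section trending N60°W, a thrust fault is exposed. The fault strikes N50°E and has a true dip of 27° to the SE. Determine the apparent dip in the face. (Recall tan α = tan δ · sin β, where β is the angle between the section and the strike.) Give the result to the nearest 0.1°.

25.6°

The strike is N50°E and the section trends N60°W; the acute angle between them is β = 70°.
tan(apparent dip) = tan 27° · sin 70° = 0.4788
apparent dip = arctan 0.4788 = 25.58°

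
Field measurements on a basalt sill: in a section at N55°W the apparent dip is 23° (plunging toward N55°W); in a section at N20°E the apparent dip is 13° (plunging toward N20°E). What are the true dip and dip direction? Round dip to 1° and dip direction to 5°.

Represent each trace as a vector plunging at its apparent dip toward its trend (east-north-up frame): v₁ = (-0.754, 0.528, -0.391), v₂ = (0.333, 0.916, -0.225).
n = v₁ × v₂ = (-0.239, 0.300, 0.866) (taken with n_z > 0).
Dip δ = arctan(|n_h|/n_z) = arctan(0.383/0.866) = 23.9°.
Dip direction = azimuth of (n_x, n_y) = atan2(-0.239, 0.300) = 321°.

true dip 24°, dip direction 320°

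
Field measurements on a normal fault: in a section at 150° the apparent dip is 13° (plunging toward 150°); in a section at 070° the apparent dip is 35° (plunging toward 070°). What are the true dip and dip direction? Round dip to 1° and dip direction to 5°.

Each apparent-dip line lies in the plane. As unit vectors (x east, y north, z up), v₁ plunges 13°→150° and v₂ plunges 35°→070°.
The plane normal is n = v₁ × v₂ ∝ (0.547, 0.106, 0.786).
True dip = arccos(n_z / |n|) = arccos(0.8158) = 35.3°.
Dip direction = azimuth of (n_x, n_y) = atan2(0.547, 0.106) = 79°.

true dip 35°, dip direction 080°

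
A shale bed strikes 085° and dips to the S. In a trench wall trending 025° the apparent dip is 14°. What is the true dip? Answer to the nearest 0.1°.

The section is 60° from the strike.
tan(true dip) = tan 14° / sin 60° = 0.2879
δ = arctan(0.2879) = 16.06°

16.1°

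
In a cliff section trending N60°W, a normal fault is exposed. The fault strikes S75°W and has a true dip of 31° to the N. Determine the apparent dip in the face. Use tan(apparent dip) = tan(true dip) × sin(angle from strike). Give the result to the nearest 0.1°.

The section lies 45° from the strike.
tan α = tan 31° × sin 45° = 0.6009 × 0.7071 = 0.4249
α = arctan(0.4249) = 23.02°

23.0°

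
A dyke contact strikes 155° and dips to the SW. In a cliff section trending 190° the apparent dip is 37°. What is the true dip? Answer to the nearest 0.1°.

The section is 35° from the strike.
tan(true dip) = tan 37° / sin 35° = 1.3138
δ = arctan(1.3138) = 52.72°

52.7°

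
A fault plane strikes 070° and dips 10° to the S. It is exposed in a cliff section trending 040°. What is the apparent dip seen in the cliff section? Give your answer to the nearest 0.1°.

Angle between strike (070°) and section (040°): β = 30°.
tan(apparent dip) = tan 10° · sin 30° = 0.0882
apparent dip = arctan 0.0882 = 5.04°

5.0°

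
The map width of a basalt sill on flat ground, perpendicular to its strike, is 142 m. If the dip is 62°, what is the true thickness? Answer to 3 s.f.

125 m

True thickness t = w · sin(dip) = 142 × sin 62°
t = 142 × 0.8829 = 125.379 m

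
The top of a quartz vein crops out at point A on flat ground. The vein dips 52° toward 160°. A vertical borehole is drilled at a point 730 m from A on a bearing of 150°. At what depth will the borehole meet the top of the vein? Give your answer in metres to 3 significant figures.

920 m

The hole lies 10° from the dip direction, so the down-dip offset is 730 × cos 10° = 718.91 m.
Depth = down-dip offset × tan(dip) = 718.91 × tan 52° = 718.91 × 1.2799
Depth = 920.16 m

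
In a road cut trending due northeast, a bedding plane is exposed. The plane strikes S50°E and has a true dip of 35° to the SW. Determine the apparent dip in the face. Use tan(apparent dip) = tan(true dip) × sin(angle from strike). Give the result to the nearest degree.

The section lies 85° from the strike.
tan α = tan 35° × sin 85° = 0.7002 × 0.9962 = 0.6975
apparent dip = arctan 0.6975 = 34.90°

35°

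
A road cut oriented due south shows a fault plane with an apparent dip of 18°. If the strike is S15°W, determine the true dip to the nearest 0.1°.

51.5°

β = acute angle between strike S15°W and section due south = 15°.
tan(true dip) = tan 18° / sin 15° = 1.2554
true dip = arctan 1.2554 = 51.46°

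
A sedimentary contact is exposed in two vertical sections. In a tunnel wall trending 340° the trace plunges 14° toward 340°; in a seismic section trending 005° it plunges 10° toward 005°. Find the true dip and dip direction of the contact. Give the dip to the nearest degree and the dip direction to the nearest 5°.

The two traces are lines in the plane: v₁ = (sin 340°·cos 14°, cos 340°·cos 14°, −sin 14°), v₂ = (sin 5°·cos 10°, cos 5°·cos 10°, −sin 10°).
n = v₁ × v₂ = (-0.079, 0.078, 0.404) (taken with n_z > 0).
tan δ = √(n_x²+n_y²)/n_z = 0.111/0.404, so δ = 15.4°.
The horizontal component of n points toward azimuth atan2(n_x, n_y) = 315°, the dip direction.

true dip 15°, dip direction 315°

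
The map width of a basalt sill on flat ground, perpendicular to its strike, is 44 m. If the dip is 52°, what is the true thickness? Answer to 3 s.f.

34.7 m

True thickness t = w · sin(dip) = 44 × sin 52°
t = 44 × 0.7880 = 34.672 m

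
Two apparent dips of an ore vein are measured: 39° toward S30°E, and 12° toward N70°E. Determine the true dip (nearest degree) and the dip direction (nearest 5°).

true dip 39°, dip direction 145°

Each apparent-dip line lies in the plane. As unit vectors (x east, y north, z up), v₁ plunges 39°→S30°E and v₂ plunges 12°→N70°E.
Cross product v₁ × v₂ gives the pole to the plane: n ∝ (0.350, -0.498, 0.749).
True dip = arccos(n_z / |n|) = arccos(0.7759) = 39.1°.
Dip direction = azimuth of (n_x, n_y) = atan2(0.350, -0.498) = 145°.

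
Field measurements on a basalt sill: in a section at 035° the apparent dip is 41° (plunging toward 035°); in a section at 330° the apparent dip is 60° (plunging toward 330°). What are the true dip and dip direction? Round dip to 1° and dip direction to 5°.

true dip 60°, dip direction 335°

Each apparent-dip line lies in the plane. As unit vectors (x east, y north, z up), v₁ plunges 41°→035° and v₂ plunges 60°→330°.
The plane normal is n = v₁ × v₂ ∝ (-0.251, 0.539, 0.342).
tan δ = √(n_x²+n_y²)/n_z = 0.595/0.342, so δ = 60.1°.
The horizontal component of n points toward azimuth atan2(n_x, n_y) = 335°, the dip direction.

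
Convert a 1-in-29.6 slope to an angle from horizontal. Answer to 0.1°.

tan θ = 1/29.6 = 0.0338
θ = arctan(0.0338) = 1.93°

1.9°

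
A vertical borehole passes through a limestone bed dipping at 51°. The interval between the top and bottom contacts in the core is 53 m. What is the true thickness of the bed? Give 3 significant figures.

True thickness t = h · cos(dip) = 53 × cos 51°
t = 53 × 0.6293 = 33.354 m

33.4 m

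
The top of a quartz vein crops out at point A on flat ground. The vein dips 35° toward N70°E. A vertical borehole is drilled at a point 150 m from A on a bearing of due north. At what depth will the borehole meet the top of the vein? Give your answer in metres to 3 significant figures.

35.9 m

The hole lies 70° from the dip direction, so the down-dip offset is 150 × cos 70° = 51.30 m.
Depth = down-dip offset × tan(dip) = 51.30 × tan 35° = 51.30 × 0.7002
Depth = 35.92 m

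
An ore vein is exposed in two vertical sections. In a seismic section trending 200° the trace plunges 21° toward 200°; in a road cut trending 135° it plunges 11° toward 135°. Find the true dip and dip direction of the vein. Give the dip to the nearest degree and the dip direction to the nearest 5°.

The two traces are lines in the plane: v₁ = (sin 200°·cos 21°, cos 200°·cos 21°, −sin 21°), v₂ = (sin 135°·cos 11°, cos 135°·cos 11°, −sin 11°).
Cross product v₁ × v₂ gives the pole to the plane: n ∝ (-0.081, -0.310, 0.831).
True dip = arccos(n_z / |n|) = arccos(0.9331) = 21.1°.
The horizontal component of n points toward azimuth atan2(n_x, n_y) = 195°, the dip direction.

true dip 21°, dip direction 195°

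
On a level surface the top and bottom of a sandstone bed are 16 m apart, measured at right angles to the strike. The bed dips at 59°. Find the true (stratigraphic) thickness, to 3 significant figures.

13.7 m

True thickness t = w · sin(dip) = 16 × sin 59°
t = 16 × 0.8572 = 13.715 m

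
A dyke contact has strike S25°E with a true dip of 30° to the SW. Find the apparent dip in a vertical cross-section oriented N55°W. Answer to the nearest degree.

16°

The strike is S25°E and the section trends N55°W; the acute angle between them is β = 30°.
tan α = tan 30° × sin 30° = 0.5774 × 0.5000 = 0.2887
apparent dip = arctan 0.2887 = 16.10°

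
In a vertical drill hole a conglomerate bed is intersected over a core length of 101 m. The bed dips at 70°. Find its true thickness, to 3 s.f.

True thickness t = h · cos(dip) = 101 × cos 70°
t = 101 × 0.3420 = 34.544 m

34.5 m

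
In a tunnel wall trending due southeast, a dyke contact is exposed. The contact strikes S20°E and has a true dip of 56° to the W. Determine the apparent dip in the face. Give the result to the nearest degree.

The strike is S20°E and the section trends due southeast; the acute angle between them is β = 25°.
tan(apparent dip) = tan 56° · sin 25° = 0.6266
α = arctan(0.6266) = 32.07°

32°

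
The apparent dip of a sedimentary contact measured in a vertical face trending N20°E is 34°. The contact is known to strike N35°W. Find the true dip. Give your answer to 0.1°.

The section is 55° from the strike.
tan δ = tan α / sin β = tan 34° / sin 55° = 0.6745 / 0.8192 = 0.8234
δ = arctan(0.8234) = 39.47°

39.5°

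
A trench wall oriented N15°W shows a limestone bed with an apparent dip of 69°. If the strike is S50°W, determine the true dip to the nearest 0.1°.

β = acute angle between strike S50°W and section N15°W = 65°.
tan δ = tan α / sin β = tan 69° / sin 65° = 2.6051 / 0.9063 = 2.8744
δ = arctan(2.8744) = 70.82°

70.8°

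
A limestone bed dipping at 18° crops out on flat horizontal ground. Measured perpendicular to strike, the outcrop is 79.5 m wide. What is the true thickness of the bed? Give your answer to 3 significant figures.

24.6 m

True thickness t = w · sin(dip) = 79.5 × sin 18°
t = 79.5 × 0.3090 = 24.567 m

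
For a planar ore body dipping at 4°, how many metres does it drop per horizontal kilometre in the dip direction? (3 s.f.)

69.9 m

drop per km = 1000 × tan 4° = 1000 × 0.0699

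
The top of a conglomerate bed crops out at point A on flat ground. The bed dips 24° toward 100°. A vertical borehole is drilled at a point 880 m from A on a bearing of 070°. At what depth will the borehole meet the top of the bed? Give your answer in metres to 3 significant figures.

The hole lies 30° from the dip direction, so the down-dip offset is 880 × cos 30° = 762.10 m.
Depth = down-dip offset × tan(dip) = 762.10 × tan 24° = 762.10 × 0.4452
Depth = 339.31 m

339 m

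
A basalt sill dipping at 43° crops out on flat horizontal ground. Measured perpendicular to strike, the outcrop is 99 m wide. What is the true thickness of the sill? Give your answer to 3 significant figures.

67.5 m

True thickness t = w · sin(dip) = 99 × sin 43°
t = 99 × 0.6820 = 67.518 m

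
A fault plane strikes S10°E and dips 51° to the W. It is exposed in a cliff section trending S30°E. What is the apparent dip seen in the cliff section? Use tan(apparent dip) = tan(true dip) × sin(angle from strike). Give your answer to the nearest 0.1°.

Angle between strike (S10°E) and section (S30°E): β = 20°.
tan α = tan 51° × sin 20° = 1.2349 × 0.3420 = 0.4224
apparent dip = arctan 0.4224 = 22.90°

22.9°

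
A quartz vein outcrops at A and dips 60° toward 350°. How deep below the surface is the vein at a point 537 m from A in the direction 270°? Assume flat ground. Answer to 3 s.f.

The hole lies 80° from the dip direction, so the down-dip offset is 537 × cos 80° = 93.25 m.
Depth = down-dip offset × tan(dip) = 93.25 × tan 60° = 93.25 × 1.7321
Depth = 161.51 m

162 m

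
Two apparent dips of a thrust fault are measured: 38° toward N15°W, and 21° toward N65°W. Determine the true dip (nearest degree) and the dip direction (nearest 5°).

Represent each trace as a vector plunging at its apparent dip toward its trend (east-north-up frame): v₁ = (-0.204, 0.761, -0.616), v₂ = (-0.846, 0.395, -0.358).
The plane normal is n = v₁ × v₂ ∝ (-0.030, 0.448, 0.564).
True dip = arccos(n_z / |n|) = arccos(0.7822) = 38.5°.
Dip direction = azimuth of (n_x, n_y) = atan2(-0.030, 0.448) = 356°.

true dip 39°, dip direction 355°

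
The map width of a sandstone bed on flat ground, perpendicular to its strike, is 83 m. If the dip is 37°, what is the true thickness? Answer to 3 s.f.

True thickness t = w · sin(dip) = 83 × sin 37°
t = 83 × 0.6018 = 49.951 m

50.0 m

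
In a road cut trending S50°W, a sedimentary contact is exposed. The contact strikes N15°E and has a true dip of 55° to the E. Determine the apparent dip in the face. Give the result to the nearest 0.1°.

39.3°

The strike is N15°E and the section trends S50°W; the acute angle between them is β = 35°.
tan(apparent dip) = tan 55° · sin 35° = 0.8192
α = arctan(0.8192) = 39.32°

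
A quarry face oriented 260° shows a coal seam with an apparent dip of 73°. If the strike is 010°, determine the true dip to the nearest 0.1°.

The section is 70° from the strike.
tan(true dip) = tan 73° / sin 70° = 3.4808
true dip = arctan 3.4808 = 73.97°

74.0°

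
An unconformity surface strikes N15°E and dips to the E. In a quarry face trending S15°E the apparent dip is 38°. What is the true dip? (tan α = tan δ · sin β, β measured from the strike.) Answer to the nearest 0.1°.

57.4°

β = acute angle between strike N15°E and section S15°E = 30°.
tan(true dip) = tan 38° / sin 30° = 1.5626
true dip = arctan 1.5626 = 57.38°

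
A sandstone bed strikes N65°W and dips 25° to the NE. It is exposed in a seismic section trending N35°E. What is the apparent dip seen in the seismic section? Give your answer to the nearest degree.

25°

The strike is N65°W and the section trends N35°E; the acute angle between them is β = 80°.
tan α = tan 25° × sin 80° = 0.4663 × 0.9848 = 0.4592
α = arctan(0.4592) = 24.67°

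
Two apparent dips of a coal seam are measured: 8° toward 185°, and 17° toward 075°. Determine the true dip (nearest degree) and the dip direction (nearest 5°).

Each apparent-dip line lies in the plane. As unit vectors (x east, y north, z up), v₁ plunges 8°→185° and v₂ plunges 17°→075°.
Cross product v₁ × v₂ gives the pole to the plane: n ∝ (0.323, -0.154, 0.890).
Dip δ = arctan(|n_h|/n_z) = arctan(0.358/0.890) = 21.9°.
Dip direction = atan2(0.323, -0.154) = 115° (azimuth of n's horizontal projection).

true dip 22°, dip direction 115°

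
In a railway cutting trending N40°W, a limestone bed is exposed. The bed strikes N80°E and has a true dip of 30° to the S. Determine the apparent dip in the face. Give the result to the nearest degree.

Angle between strike (N80°E) and section (N40°W): β = 60°.
tan α = tan 30° × sin 60° = 0.5774 × 0.8660 = 0.5000
α = arctan(0.5000) = 26.57°

27°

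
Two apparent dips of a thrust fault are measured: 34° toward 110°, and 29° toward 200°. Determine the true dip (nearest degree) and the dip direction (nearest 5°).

true dip 41°, dip direction 150°

Each apparent-dip line lies in the plane. As unit vectors (x east, y north, z up), v₁ plunges 34°→110° and v₂ plunges 29°→200°.
Cross product v₁ × v₂ gives the pole to the plane: n ∝ (0.322, -0.545, 0.725).
Dip δ = arctan(|n_h|/n_z) = arctan(0.633/0.725) = 41.1°.
Dip direction = atan2(0.322, -0.545) = 149° (azimuth of n's horizontal projection).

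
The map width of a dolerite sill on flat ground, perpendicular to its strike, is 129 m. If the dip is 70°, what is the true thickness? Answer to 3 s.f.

121 m

True thickness t = w · sin(dip) = 129 × sin 70°
t = 129 × 0.9397 = 121.220 m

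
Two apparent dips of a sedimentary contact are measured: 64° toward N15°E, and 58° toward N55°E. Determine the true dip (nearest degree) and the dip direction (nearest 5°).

true dip 64°, dip direction 015°

Represent each trace as a vector plunging at its apparent dip toward its trend (east-north-up frame): v₁ = (0.113, 0.423, -0.899), v₂ = (0.434, 0.304, -0.848).
n = v₁ × v₂ = (0.086, 0.294, 0.149) (taken with n_z > 0).
Dip δ = arctan(|n_h|/n_z) = arctan(0.306/0.149) = 64.0°.
The horizontal component of n points toward azimuth atan2(n_x, n_y) = 16°, the dip direction.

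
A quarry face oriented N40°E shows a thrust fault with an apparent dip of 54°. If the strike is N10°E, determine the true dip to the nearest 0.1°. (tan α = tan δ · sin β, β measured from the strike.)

β = acute angle between strike N10°E and section N40°E = 30°.
tan(true dip) = tan 54° / sin 30° = 2.7528
true dip = arctan 2.7528 = 70.04°

70.0°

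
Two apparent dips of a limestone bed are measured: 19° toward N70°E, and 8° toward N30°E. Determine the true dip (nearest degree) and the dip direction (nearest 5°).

true dip 22°, dip direction 100°

Each apparent-dip line lies in the plane. As unit vectors (x east, y north, z up), v₁ plunges 19°→N70°E and v₂ plunges 8°→N30°E.
Cross product v₁ × v₂ gives the pole to the plane: n ∝ (0.234, -0.038, 0.602).
tan δ = √(n_x²+n_y²)/n_z = 0.237/0.602, so δ = 21.5°.
Dip direction = azimuth of (n_x, n_y) = atan2(0.234, -0.038) = 99°.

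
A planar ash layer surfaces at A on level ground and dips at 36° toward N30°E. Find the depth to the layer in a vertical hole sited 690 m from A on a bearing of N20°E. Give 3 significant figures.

494 m

The hole lies 10° from the dip direction, so the down-dip offset is 690 × cos 10° = 679.52 m.
Depth = down-dip offset × tan(dip) = 679.52 × tan 36° = 679.52 × 0.7265
Depth = 493.70 m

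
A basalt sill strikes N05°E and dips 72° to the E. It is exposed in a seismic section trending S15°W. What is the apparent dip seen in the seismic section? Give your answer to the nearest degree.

28°

The strike is N05°E and the section trends S15°W; the acute angle between them is β = 10°.
tan(apparent dip) = tan 72° · sin 10° = 0.5344
apparent dip = arctan 0.5344 = 28.12°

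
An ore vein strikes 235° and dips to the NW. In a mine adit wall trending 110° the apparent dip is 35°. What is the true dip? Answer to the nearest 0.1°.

β = acute angle between strike 235° and section 110° = 55°.
tan δ = tan α / sin β = tan 35° / sin 55° = 0.7002 / 0.8192 = 0.8548
true dip = arctan 0.8548 = 40.52°

40.5°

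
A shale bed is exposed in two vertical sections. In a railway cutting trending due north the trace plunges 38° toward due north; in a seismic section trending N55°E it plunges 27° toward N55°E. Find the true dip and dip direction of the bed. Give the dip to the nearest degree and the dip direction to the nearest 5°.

true dip 38°, dip direction 005°

Each apparent-dip line lies in the plane. As unit vectors (x east, y north, z up), v₁ plunges 38°→due north and v₂ plunges 27°→N55°E.
n = v₁ × v₂ = (0.043, 0.449, 0.575) (taken with n_z > 0).
Dip δ = arctan(|n_h|/n_z) = arctan(0.451/0.575) = 38.1°.
The horizontal component of n points toward azimuth atan2(n_x, n_y) = 5°, the dip direction.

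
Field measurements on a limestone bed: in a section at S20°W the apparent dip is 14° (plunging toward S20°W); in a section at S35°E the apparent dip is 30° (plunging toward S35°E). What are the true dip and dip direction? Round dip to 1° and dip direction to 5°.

true dip 30°, dip direction 135°

Each apparent-dip line lies in the plane. As unit vectors (x east, y north, z up), v₁ plunges 14°→S20°W and v₂ plunges 30°→S35°E.
Cross product v₁ × v₂ gives the pole to the plane: n ∝ (0.284, -0.286, 0.688).
Dip δ = arctan(|n_h|/n_z) = arctan(0.403/0.688) = 30.4°.
The horizontal component of n points toward azimuth atan2(n_x, n_y) = 135°, the dip direction.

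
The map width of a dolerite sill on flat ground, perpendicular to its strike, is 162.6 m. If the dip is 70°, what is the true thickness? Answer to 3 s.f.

True thickness t = w · sin(dip) = 162.6 × sin 70°
t = 162.6 × 0.9397 = 152.794 m

153 m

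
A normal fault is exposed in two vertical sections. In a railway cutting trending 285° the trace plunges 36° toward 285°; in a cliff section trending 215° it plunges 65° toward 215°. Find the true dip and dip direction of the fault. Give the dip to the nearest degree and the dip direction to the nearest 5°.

The two traces are lines in the plane: v₁ = (sin 285°·cos 36°, cos 285°·cos 36°, −sin 36°), v₂ = (sin 215°·cos 65°, cos 215°·cos 65°, −sin 65°).
The plane normal is n = v₁ × v₂ ∝ (-0.393, -0.566, 0.321).
True dip = arccos(n_z / |n|) = arccos(0.4226) = 65.0°.
Dip direction = azimuth of (n_x, n_y) = atan2(-0.393, -0.566) = 215°.

true dip 65°, dip direction 215°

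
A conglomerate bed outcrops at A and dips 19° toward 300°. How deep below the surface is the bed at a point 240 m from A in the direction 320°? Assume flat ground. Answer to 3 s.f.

The hole lies 20° from the dip direction, so the down-dip offset is 240 × cos 20° = 225.53 m.
Depth = down-dip offset × tan(dip) = 225.53 × tan 19° = 225.53 × 0.3443
Depth = 77.65 m

77.7 m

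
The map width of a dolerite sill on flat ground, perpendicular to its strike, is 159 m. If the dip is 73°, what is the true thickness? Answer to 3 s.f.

152 m

True thickness t = w · sin(dip) = 159 × sin 73°
t = 159 × 0.9563 = 152.052 m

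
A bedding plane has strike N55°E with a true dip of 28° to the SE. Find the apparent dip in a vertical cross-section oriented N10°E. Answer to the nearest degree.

The section lies 45° from the strike.
tan(apparent dip) = tan 28° · sin 45° = 0.3760
apparent dip = arctan 0.3760 = 20.61°

21°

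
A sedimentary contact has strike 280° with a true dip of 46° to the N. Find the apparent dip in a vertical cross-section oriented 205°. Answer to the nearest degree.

45°

The strike is 280° and the section trends 205°; the acute angle between them is β = 75°.
tan(apparent dip) = tan 46° · sin 75° = 1.0002
α = arctan(1.0002) = 45.01°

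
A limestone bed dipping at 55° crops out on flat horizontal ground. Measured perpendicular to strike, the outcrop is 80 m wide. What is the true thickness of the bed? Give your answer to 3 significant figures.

65.5 m

True thickness t = w · sin(dip) = 80 × sin 55°
t = 80 × 0.8192 = 65.532 m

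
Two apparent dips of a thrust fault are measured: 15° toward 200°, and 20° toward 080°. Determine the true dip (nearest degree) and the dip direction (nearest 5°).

true dip 32°, dip direction 135°

The two traces are lines in the plane: v₁ = (sin 200°·cos 15°, cos 200°·cos 15°, −sin 15°), v₂ = (sin 80°·cos 20°, cos 80°·cos 20°, −sin 20°).
Cross product v₁ × v₂ gives the pole to the plane: n ∝ (0.353, -0.353, 0.786).
True dip = arccos(n_z / |n|) = arccos(0.8444) = 32.4°.
Dip direction = atan2(0.353, -0.353) = 135° (azimuth of n's horizontal projection).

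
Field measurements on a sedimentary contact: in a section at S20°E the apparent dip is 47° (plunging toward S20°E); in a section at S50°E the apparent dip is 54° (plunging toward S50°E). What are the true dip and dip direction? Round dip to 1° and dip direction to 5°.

Each apparent-dip line lies in the plane. As unit vectors (x east, y north, z up), v₁ plunges 47°→S20°E and v₂ plunges 54°→S50°E.
Cross product v₁ × v₂ gives the pole to the plane: n ∝ (0.242, -0.141, 0.200).
Dip δ = arctan(|n_h|/n_z) = arctan(0.280/0.200) = 54.4°.
Dip direction = atan2(0.242, -0.141) = 120° (azimuth of n's horizontal projection).

true dip 54°, dip direction 120°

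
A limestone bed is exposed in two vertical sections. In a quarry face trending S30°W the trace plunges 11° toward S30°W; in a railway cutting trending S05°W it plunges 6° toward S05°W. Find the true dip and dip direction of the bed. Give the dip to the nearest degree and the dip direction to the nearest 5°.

true dip 14°, dip direction 250°

The two traces are lines in the plane: v₁ = (sin 210°·cos 11°, cos 210°·cos 11°, −sin 11°), v₂ = (sin 185°·cos 6°, cos 185°·cos 6°, −sin 6°).
n = v₁ × v₂ = (-0.100, -0.035, 0.413) (taken with n_z > 0).
Dip δ = arctan(|n_h|/n_z) = arctan(0.106/0.413) = 14.4°.
Dip direction = atan2(-0.100, -0.035) = 251° (azimuth of n's horizontal projection).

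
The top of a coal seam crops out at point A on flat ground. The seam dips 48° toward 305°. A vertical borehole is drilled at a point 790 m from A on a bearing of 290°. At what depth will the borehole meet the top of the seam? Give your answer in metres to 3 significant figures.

847 m

The hole lies 15° from the dip direction, so the down-dip offset is 790 × cos 15° = 763.08 m.
Depth = down-dip offset × tan(dip) = 763.08 × tan 48° = 763.08 × 1.1106
Depth = 847.49 m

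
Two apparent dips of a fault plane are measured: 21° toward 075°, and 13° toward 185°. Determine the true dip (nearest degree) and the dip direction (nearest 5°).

The two traces are lines in the plane: v₁ = (sin 75°·cos 21°, cos 75°·cos 21°, −sin 21°), v₂ = (sin 185°·cos 13°, cos 185°·cos 13°, −sin 13°).
Cross product v₁ × v₂ gives the pole to the plane: n ∝ (0.402, -0.233, 0.855).
Dip δ = arctan(|n_h|/n_z) = arctan(0.465/0.855) = 28.5°.
Dip direction = atan2(0.402, -0.233) = 120° (azimuth of n's horizontal projection).

true dip 29°, dip direction 120°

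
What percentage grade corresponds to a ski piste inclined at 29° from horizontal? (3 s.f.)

grade % = 100 × tan 29° = 100 × 0.5543

55.4%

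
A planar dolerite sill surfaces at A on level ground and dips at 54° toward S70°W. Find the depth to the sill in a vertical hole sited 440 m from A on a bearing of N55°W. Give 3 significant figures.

347 m

The hole lies 55° from the dip direction, so the down-dip offset is 440 × cos 55° = 252.37 m.
Depth = down-dip offset × tan(dip) = 252.37 × tan 54° = 252.37 × 1.3764
Depth = 347.36 m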